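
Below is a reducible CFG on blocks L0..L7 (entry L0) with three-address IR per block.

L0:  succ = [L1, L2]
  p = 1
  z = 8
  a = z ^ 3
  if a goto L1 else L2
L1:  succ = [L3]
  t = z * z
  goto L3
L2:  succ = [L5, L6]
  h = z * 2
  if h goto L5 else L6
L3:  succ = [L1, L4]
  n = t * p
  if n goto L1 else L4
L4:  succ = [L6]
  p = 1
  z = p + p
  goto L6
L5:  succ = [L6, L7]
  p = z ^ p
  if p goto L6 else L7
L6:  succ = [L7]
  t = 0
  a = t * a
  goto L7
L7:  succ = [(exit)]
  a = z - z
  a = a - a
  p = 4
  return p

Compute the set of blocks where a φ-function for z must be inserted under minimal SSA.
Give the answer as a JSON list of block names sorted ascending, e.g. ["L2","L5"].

idom tree: L1←L0 L2←L0 L3←L1 L4←L3 L5←L2 L6←L0 L7←L0
Dom∩ at merges:
  L1: preds {L0,L3}: {L0} ∩ {L0,L1,L3} = {L0}; idom=L0
  L6: preds {L2,L4,L5}: {L0,L2} ∩ {L0,L1,L3,L4} ∩ {L0,L2,L5} = {L0}; idom=L0
  L7: preds {L5,L6}: {L0,L2,L5} ∩ {L0,L6} = {L0}; idom=L0

Frontier:
  join L1 pred L0: · stop@L0
  join L1 pred L3: L3→L1 stop@L0
  join L6 pred L2: L2 stop@L0
  join L6 pred L4: L4→L3→L1 stop@L0
  join L6 pred L5: L5→L2 stop@L0
  join L7 pred L5: L5→L2 stop@L0
  join L7 pred L6: L6 stop@L0
  DF(L0)=∅
  DF(L1)={L1,L6}
  DF(L2)={L6,L7}
  DF(L3)={L1,L6}
  DF(L4)={L6}
  DF(L5)={L6,L7}
  DF(L6)={L7}
  DF(L7)=∅

φ for z: defs {L0,L4}
  DF⁺ = {L6,L7}

Answer: ["L6", "L7"]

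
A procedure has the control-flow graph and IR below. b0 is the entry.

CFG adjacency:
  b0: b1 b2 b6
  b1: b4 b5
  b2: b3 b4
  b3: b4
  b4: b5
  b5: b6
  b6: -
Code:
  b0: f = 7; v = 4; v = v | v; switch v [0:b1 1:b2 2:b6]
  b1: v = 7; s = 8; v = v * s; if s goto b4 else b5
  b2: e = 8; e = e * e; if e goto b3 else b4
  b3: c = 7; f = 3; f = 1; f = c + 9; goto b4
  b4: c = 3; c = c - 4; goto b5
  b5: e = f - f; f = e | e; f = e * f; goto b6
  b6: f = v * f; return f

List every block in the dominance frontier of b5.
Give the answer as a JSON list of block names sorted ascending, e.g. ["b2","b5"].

Answer: ["b6"]

Derivation:
idom tree: b1←b0 b2←b0 b3←b2 b4←b0 b5←b0 b6←b0
Dom∩ at merges:
  b4: preds {b1,b2,b3}: {b0,b1} ∩ {b0,b2} ∩ {b0,b2,b3} = {b0}; idom=b0
  b5: preds {b1,b4}: {b0,b1} ∩ {b0,b4} = {b0}; idom=b0
  b6: preds {b0,b5}: {b0} ∩ {b0,b5} = {b0}; idom=b0

Frontier:
  join b4 pred b1: b1 stop@b0
  join b4 pred b2: b2 stop@b0
  join b4 pred b3: b3→b2 stop@b0
  join b5 pred b1: b1 stop@b0
  join b5 pred b4: b4 stop@b0
  join b6 pred b0: · stop@b0
  join b6 pred b5: b5 stop@b0
  b0: DF=∅
  b1: DF={b4,b5}
  b2: DF={b4}
  b3: DF={b4}
  b4: DF={b5}
  b5: DF={b6}
  b6: DF=∅

DF(b5) = ["b6"]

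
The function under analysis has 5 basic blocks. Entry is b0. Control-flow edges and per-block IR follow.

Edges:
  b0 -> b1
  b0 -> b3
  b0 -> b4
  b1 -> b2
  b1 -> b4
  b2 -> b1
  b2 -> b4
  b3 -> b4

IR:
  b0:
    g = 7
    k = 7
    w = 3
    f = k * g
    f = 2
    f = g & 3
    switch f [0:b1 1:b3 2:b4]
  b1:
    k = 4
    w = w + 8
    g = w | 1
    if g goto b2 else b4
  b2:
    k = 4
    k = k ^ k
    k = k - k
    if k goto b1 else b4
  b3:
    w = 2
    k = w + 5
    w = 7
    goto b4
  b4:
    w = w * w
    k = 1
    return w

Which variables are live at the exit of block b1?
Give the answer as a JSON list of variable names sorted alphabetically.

Answer: ["w"]

Working:
Per-block:
  b0 def {f,g,k,w} use ∅
  b1 def {g,k,w} use {w}
  b2 def {k} use ∅
  b3 def {k,w} use ∅
  b4 def {k,w} use {w}

Live sets:
  live b0: ∅→{w}
  live b1: {w}→{w}
  live b2: {w}→{w}
  live b3: ∅→{w}
  live b4: {w}→∅

live-out(b1) = ["w"]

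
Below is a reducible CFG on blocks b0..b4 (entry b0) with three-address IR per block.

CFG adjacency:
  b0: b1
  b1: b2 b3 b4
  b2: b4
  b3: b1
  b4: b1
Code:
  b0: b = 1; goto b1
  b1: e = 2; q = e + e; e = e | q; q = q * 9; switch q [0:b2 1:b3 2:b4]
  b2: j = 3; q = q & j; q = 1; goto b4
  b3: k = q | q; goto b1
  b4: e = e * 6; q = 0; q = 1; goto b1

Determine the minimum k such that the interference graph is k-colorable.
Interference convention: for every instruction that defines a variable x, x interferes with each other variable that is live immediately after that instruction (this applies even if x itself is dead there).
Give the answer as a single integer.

def/use:
  b0 def {b} use ∅
  b1 def {e,q} use ∅
  b2 def {j,q} use {q}
  b3 def {k} use {q}
  b4 def {e,q} use {e}

Liveness:
  b0: in=∅ out=∅
  b1: in=∅ out={e,q}
  b2: in={e,q} out={e}
  b3: in={q} out=∅
  b4: in={e} out=∅

Conflict graph:
  b↔∅
  e↔{j,q}
  j↔{e,q}
  k↔∅
  q↔{e,j}

Registers:
  {e,j,q} pairwise interfere (3-clique) ⇒ χ ≥ 3
  3-colouring: r0={b,e,k}  r1={j}  r2={q}
  χ = 3

Answer: 3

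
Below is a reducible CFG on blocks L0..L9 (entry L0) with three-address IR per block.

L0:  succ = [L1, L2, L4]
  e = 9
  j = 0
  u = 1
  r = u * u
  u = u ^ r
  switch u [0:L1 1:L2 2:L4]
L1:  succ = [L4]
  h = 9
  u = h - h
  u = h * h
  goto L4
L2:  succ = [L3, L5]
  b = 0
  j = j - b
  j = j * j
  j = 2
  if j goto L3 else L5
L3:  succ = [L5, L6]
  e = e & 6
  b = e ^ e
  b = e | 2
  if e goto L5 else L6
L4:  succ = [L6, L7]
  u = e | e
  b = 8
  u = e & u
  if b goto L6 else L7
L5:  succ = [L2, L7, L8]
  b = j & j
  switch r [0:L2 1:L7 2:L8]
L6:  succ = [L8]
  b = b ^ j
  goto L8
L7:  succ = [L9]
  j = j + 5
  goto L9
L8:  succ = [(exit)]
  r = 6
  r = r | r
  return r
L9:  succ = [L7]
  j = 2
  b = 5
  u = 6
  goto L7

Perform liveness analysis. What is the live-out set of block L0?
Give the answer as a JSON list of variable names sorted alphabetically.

Answer: ["e", "j", "r"]

Derivation:
Block summaries:
  L0: {e,j,r,u} / ∅
  L1: {h,u} / ∅
  L2: {b,j} / {j}
  L3: {b,e} / {e}
  L4: {b,u} / {e}
  L5: {b} / {j,r}
  L6: {b} / {b,j}
  L7: {j} / {j}
  L8: {r} / ∅
  L9: {b,j,u} / ∅

Live sets:
  L0 li=∅ lo={e,j,r}
  L1 li={e,j} lo={e,j}
  L2 li={e,j,r} lo={e,j,r}
  L3 li={e,j,r} lo={b,e,j,r}
  L4 li={e,j} lo={b,j}
  L5 li={e,j,r} lo={e,j,r}
  L6 li={b,j} lo=∅
  L7 li={j} lo=∅
  L8 li=∅ lo=∅
  L9 li=∅ lo={j}

live-out(L0) = ["e", "j", "r"]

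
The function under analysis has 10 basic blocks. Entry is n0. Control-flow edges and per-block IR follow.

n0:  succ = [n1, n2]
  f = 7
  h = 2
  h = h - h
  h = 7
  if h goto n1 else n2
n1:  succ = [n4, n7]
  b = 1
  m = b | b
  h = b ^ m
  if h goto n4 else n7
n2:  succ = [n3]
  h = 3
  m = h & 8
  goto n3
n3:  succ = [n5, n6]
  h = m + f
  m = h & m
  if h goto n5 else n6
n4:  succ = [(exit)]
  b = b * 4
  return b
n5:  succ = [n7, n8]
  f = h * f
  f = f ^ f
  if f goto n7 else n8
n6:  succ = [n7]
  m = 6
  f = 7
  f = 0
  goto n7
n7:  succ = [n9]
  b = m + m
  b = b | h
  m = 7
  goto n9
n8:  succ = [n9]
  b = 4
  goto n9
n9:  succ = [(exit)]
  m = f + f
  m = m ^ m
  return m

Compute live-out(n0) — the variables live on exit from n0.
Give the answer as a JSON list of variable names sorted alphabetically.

Answer: ["f"]

Derivation:
def/use:
  n0 def {f,h} use ∅
  n1 def {b,h,m} use ∅
  n2 def {h,m} use ∅
  n3 def {h,m} use {f,m}
  n4 def {b} use {b}
  n5 def {f} use {f,h}
  n6 def {f,m} use ∅
  n7 def {b,m} use {h,m}
  n8 def {b} use ∅
  n9 def {m} use {f}

Backward fixpoint:
  n0 li=∅ lo={f}
  n1 li={f} lo={b,f,h,m}
  n2 li={f} lo={f,m}
  n3 li={f,m} lo={f,h,m}
  n4 li={b} lo=∅
  n5 li={f,h,m} lo={f,h,m}
  n6 li={h} lo={f,h,m}
  n7 li={f,h,m} lo={f}
  n8 li={f} lo={f}
  n9 li={f} lo=∅

live-out(n0) = ["f"]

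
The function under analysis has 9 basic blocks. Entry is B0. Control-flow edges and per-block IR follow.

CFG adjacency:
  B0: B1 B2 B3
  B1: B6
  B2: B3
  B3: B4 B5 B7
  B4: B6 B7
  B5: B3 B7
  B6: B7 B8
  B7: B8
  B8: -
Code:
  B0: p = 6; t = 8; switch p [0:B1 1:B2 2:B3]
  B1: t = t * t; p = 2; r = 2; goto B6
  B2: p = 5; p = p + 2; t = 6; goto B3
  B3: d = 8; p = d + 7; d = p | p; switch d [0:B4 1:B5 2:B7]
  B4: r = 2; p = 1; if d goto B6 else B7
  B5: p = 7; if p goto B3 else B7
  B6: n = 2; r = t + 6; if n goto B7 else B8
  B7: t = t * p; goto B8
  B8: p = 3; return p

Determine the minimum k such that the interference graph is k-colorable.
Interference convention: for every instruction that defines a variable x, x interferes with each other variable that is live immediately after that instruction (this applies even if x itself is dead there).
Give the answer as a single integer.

def/use:
  B0 def {p,t} use ∅
  B1 def {p,r,t} use {t}
  B2 def {p,t} use ∅
  B3 def {d,p} use ∅
  B4 def {p,r} use {d}
  B5 def {p} use ∅
  B6 def {n,r} use {t}
  B7 def {t} use {p,t}
  B8 def {p} use ∅

Liveness:
  live B0: ∅→{t}
  live B1: {t}→{p,t}
  live B2: ∅→{t}
  live B3: {t}→{d,p,t}
  live B4: {d,t}→{p,t}
  live B5: {t}→{p,t}
  live B6: {p,t}→{p,t}
  live B7: {p,t}→∅
  live B8: ∅→∅

Conflict graph:
  d: {p,r,t}
  n: {p,r,t}
  p: {d,n,r,t}
  r: {d,n,p,t}
  t: {d,n,p,r}

Registers:
  {d,p,r,t} pairwise interfere (4-clique) ⇒ χ ≥ 4
  4-colouring: R0={p}  R1={r}  R2={t}  R3={d,n}
  χ = 4

Answer: 4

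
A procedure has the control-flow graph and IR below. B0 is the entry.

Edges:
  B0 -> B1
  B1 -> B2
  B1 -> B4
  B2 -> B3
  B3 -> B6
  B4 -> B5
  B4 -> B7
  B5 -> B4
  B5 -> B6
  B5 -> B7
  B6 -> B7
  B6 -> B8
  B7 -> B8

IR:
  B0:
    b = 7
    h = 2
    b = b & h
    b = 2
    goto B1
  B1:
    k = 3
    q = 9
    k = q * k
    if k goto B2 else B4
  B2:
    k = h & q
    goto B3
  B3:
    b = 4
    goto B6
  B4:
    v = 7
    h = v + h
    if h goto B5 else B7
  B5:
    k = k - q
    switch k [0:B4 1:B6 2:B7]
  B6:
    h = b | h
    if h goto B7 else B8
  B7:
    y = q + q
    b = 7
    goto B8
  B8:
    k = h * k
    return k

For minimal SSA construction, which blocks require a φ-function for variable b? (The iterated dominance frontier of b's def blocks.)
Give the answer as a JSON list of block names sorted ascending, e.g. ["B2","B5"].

idom tree: B1←B0 B2←B1 B3←B2 B4←B1 B5←B4 B6←B1 B7←B1 B8←B1
Dom∩ at merges:
  B4: preds {B1,B5}: {B0,B1} ∩ {B0,B1,B4,B5} = {B0,B1}; idom=B1
  B6: preds {B3,B5}: {B0,B1,B2,B3} ∩ {B0,B1,B4,B5} = {B0,B1}; idom=B1
  B7: preds {B4,B5,B6}: {B0,B1,B4} ∩ {B0,B1,B4,B5} ∩ {B0,B1,B6} = {B0,B1}; idom=B1
  B8: preds {B6,B7}: {B0,B1,B6} ∩ {B0,B1,B7} = {B0,B1}; idom=B1

Frontier:
  B4←B1: walk · to B1
  B4←B5: walk B5→B4 to B1
  B6←B3: walk B3→B2 to B1
  B6←B5: walk B5→B4 to B1
  B7←B4: walk B4 to B1
  B7←B5: walk B5→B4 to B1
  B7←B6: walk B6 to B1
  B8←B6: walk B6 to B1
  B8←B7: walk B7 to B1
  B0 → ∅
  B1 → ∅
  B2 → {B6}
  B3 → {B6}
  B4 → {B4,B6,B7}
  B5 → {B4,B6,B7}
  B6 → {B7,B8}
  B7 → {B8}
  B8 → ∅

φ for b: defs {B0,B3,B7}
  DF⁺ = {B6,B7,B8}

Answer: ["B6", "B7", "B8"]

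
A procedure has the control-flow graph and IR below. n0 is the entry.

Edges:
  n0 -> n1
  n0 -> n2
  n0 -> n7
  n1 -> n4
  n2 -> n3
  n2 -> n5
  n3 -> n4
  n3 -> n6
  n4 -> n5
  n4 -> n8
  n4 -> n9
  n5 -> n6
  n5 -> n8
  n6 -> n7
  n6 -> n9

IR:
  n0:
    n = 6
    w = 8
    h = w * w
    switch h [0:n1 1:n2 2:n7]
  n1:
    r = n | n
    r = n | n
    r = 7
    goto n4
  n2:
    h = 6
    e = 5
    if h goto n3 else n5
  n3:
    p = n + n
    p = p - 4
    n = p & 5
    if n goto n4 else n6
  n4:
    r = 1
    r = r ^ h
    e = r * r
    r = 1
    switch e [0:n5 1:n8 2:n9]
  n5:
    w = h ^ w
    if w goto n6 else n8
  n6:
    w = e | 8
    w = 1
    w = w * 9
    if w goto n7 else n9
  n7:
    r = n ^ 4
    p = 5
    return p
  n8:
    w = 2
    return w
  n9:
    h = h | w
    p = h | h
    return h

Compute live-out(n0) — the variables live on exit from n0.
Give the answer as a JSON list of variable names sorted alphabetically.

Answer: ["h", "n", "w"]

Analysis:
Per-block:
  n0: {h,n,w} / ∅
  n1: {r} / {n}
  n2: {e,h} / ∅
  n3: {n,p} / {n}
  n4: {e,r} / {h}
  n5: {w} / {h,w}
  n6: {w} / {e}
  n7: {p,r} / {n}
  n8: {w} / ∅
  n9: {h,p} / {h,w}

Backward fixpoint:
  n0: in=∅ out={h,n,w}
  n1: in={h,n,w} out={h,n,w}
  n2: in={n,w} out={e,h,n,w}
  n3: in={e,h,n,w} out={e,h,n,w}
  n4: in={h,n,w} out={e,h,n,w}
  n5: in={e,h,n,w} out={e,h,n}
  n6: in={e,h,n} out={h,n,w}
  n7: in={n} out=∅
  n8: in=∅ out=∅
  n9: in={h,w} out=∅

live-out(n0) = ["h", "n", "w"]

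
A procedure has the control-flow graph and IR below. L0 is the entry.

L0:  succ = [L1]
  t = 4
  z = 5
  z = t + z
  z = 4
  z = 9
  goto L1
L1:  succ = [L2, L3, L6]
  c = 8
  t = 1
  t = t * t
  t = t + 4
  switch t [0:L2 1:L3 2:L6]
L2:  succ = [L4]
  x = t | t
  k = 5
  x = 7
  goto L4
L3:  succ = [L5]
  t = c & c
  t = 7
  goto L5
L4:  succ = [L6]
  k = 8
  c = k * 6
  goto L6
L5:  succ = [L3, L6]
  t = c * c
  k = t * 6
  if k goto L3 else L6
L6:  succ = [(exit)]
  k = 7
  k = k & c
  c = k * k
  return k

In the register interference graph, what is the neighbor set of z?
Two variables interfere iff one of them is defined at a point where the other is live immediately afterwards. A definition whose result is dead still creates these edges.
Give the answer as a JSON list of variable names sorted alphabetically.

Block summaries:
  L0 def {t,z} use ∅
  L1 def {c,t} use ∅
  L2 def {k,x} use {t}
  L3 def {t} use {c}
  L4 def {c,k} use ∅
  L5 def {k,t} use {c}
  L6 def {c,k} use {c}

Live sets:
  L0: in=∅ out=∅
  L1: in=∅ out={c,t}
  L2: in={t} out=∅
  L3: in={c} out={c}
  L4: in=∅ out={c}
  L5: in={c} out={c}
  L6: in={c} out=∅

Conflict graph:
  c: {k,t}
  k: {c}
  t: {c,z}
  x: ∅
  z: {t}

N(z) = ["t"]

Answer: ["t"]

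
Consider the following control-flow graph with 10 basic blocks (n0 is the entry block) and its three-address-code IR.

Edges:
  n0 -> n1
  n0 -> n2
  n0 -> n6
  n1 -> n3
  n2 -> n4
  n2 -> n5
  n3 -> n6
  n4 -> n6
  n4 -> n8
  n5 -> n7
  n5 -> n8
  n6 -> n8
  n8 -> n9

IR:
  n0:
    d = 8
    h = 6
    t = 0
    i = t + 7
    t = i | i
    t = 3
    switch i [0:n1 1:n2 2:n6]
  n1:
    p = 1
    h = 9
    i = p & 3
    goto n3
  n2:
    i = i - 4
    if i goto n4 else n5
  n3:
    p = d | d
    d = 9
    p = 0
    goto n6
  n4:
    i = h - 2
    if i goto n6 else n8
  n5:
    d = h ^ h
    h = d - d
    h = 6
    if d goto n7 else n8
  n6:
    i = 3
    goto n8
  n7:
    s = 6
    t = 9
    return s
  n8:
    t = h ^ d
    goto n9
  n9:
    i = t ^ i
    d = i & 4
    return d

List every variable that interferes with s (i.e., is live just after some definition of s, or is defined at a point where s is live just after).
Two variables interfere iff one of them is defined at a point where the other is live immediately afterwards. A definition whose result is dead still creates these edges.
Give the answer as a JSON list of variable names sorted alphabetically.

Block summaries:
  n0: {d,h,i,t} / ∅
  n1: {h,i,p} / ∅
  n2: {i} / {i}
  n3: {d,p} / {d}
  n4: {i} / {h}
  n5: {d,h} / {h}
  n6: {i} / ∅
  n7: {s,t} / ∅
  n8: {t} / {d,h}
  n9: {d,i} / {i,t}

Liveness:
  n0: in=∅ out={d,h,i}
  n1: in={d} out={d,h}
  n2: in={d,h,i} out={d,h,i}
  n3: in={d,h} out={d,h}
  n4: in={d,h} out={d,h,i}
  n5: in={h,i} out={d,h,i}
  n6: in={d,h} out={d,h,i}
  n7: in=∅ out=∅
  n8: in={d,h,i} out={i,t}
  n9: in={i,t} out=∅

Conflict graph:
  d: {h,i,p,t}
  h: {d,i,p,t}
  i: {d,h,t}
  p: {d,h}
  s: {t}
  t: {d,h,i,s}

N(s) = ["t"]

Answer: ["t"]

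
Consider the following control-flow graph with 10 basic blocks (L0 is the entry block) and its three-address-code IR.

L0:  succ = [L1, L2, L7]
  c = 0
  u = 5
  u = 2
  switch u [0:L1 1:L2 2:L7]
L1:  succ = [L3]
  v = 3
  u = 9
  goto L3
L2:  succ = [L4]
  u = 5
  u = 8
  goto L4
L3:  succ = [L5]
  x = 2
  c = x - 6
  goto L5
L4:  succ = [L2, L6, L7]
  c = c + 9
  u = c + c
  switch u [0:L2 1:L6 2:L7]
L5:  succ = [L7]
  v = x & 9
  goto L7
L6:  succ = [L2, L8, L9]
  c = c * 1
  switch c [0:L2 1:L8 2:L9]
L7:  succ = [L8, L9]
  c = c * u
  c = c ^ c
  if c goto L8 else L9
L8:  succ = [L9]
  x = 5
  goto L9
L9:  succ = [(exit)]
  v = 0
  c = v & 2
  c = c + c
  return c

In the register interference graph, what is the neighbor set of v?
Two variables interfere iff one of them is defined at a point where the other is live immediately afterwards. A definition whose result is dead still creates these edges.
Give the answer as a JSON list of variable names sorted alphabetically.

Answer: ["c", "u"]

Working:
Per-block:
  L0: {c,u} / ∅
  L1: {u,v} / ∅
  L2: {u} / ∅
  L3: {c,x} / ∅
  L4: {c,u} / {c}
  L5: {v} / {x}
  L6: {c} / {c}
  L7: {c} / {c,u}
  L8: {x} / ∅
  L9: {c,v} / ∅

Backward fixpoint:
  L0 li=∅ lo={c,u}
  L1 li=∅ lo={u}
  L2 li={c} lo={c}
  L3 li={u} lo={c,u,x}
  L4 li={c} lo={c,u}
  L5 li={c,u,x} lo={c,u}
  L6 li={c} lo={c}
  L7 li={c,u} lo=∅
  L8 li=∅ lo=∅
  L9 li=∅ lo=∅

Interfere edges:
  c↔{u,v,x}
  u↔{c,v,x}
  v↔{c,u}
  x↔{c,u}

N(v) = ["c", "u"]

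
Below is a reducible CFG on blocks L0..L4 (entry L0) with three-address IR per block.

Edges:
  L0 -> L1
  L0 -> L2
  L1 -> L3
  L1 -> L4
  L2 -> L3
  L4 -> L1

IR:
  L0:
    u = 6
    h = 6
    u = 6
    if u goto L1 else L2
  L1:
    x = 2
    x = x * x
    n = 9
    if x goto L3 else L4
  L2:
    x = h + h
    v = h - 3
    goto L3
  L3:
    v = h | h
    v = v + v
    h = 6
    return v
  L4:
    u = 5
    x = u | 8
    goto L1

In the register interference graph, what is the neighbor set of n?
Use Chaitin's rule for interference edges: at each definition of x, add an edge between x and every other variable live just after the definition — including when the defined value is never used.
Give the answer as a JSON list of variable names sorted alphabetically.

Answer: ["h", "x"]

Analysis:
Per-block:
  L0 def {h,u} use ∅
  L1 def {n,x} use ∅
  L2 def {v,x} use {h}
  L3 def {h,v} use {h}
  L4 def {u,x} use ∅

Liveness:
  live L0: ∅→{h}
  live L1: {h}→{h}
  live L2: {h}→{h}
  live L3: {h}→∅
  live L4: {h}→{h}

Interfere edges:
  h↔{n,u,v,x}
  n↔{h,x}
  u↔{h}
  v↔{h}
  x↔{h,n}

N(n) = ["h", "x"]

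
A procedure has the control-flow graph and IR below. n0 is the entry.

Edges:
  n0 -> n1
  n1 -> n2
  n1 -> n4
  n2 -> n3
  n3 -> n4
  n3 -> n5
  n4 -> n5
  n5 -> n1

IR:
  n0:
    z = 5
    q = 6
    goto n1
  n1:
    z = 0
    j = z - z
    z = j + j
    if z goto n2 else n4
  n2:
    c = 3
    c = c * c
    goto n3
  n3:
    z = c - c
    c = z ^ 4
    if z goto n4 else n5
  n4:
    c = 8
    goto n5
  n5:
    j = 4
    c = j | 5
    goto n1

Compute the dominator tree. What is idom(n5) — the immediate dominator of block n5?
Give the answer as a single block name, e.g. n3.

Answer: n1

Analysis:
idom tree: n1←n0 n2←n1 n3←n2 n4←n1 n5←n1
Join-block Dom:
  n1: preds {n0,n5}: {n0} ∩ {n0,n1,n5} = {n0}; idom=n0
  n4: preds {n1,n3}: {n0,n1} ∩ {n0,n1,n2,n3} = {n0,n1}; idom=n1
  n5: preds {n3,n4}: {n0,n1,n2,n3} ∩ {n0,n1,n4} = {n0,n1}; idom=n1

idom(n5) = n1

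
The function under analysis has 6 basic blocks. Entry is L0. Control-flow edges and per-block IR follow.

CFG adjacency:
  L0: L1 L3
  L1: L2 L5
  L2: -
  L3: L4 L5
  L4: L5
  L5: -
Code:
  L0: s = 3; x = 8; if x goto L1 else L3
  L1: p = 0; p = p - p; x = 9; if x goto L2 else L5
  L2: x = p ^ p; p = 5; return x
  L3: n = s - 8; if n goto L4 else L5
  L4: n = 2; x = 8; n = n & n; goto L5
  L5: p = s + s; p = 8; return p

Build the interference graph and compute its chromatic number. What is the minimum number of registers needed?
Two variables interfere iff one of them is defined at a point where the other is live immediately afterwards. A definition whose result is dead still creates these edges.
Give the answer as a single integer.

def/use:
  L0 def {s,x} use ∅
  L1 def {p,x} use ∅
  L2 def {p,x} use {p}
  L3 def {n} use {s}
  L4 def {n,x} use ∅
  L5 def {p} use {s}

Backward fixpoint:
  L0 li=∅ lo={s}
  L1 li={s} lo={p,s}
  L2 li={p} lo=∅
  L3 li={s} lo={s}
  L4 li={s} lo={s}
  L5 li={s} lo=∅

Interfere edges:
  n↔{s,x}
  p↔{s,x}
  s↔{n,p,x}
  x↔{n,p,s}

Chromatic number:
  lower bound: {n,s,x} mutually conflict ⇒ χ ≥ 3
  assign n→c2 p→c2 s→c0 x→c1 — no edge inside a register ⇒ χ ≤ 3
  χ = 3

Answer: 3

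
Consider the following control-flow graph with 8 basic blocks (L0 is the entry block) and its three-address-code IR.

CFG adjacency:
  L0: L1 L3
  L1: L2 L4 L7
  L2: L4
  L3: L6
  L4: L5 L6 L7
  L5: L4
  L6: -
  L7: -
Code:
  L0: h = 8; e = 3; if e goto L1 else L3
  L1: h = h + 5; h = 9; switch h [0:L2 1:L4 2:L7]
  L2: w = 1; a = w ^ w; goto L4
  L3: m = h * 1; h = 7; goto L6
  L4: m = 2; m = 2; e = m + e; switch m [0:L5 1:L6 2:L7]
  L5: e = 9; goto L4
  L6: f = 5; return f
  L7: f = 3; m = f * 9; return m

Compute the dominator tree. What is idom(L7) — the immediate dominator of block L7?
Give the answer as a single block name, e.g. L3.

Answer: L1

Working:
idom tree: L1←L0 L2←L1 L3←L0 L4←L1 L5←L4 L6←L0 L7←L1
Join-block Dom:
  L4: preds {L1,L2,L5}: {L0,L1} ∩ {L0,L1,L2} ∩ {L0,L1,L4,L5} = {L0,L1}; idom=L1
  L6: preds {L3,L4}: {L0,L3} ∩ {L0,L1,L4} = {L0}; idom=L0
  L7: preds {L1,L4}: {L0,L1} ∩ {L0,L1,L4} = {L0,L1}; idom=L1

idom(L7) = L1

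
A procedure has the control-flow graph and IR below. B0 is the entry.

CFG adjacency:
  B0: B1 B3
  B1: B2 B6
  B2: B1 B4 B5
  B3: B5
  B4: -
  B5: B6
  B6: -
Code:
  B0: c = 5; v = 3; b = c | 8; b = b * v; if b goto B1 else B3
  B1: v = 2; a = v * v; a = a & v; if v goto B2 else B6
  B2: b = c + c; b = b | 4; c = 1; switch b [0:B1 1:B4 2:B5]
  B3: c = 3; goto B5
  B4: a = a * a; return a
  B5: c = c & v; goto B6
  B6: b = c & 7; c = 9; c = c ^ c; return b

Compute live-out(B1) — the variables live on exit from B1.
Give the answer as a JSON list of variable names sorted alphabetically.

Answer: ["a", "c", "v"]

Analysis:
Block summaries:
  B0: {b,c,v} / ∅
  B1: {a,v} / ∅
  B2: {b,c} / {c}
  B3: {c} / ∅
  B4: {a} / {a}
  B5: {c} / {c,v}
  B6: {b,c} / {c}

Live sets:
  live B0: ∅→{c,v}
  live B1: {c}→{a,c,v}
  live B2: {a,c,v}→{a,c,v}
  live B3: {v}→{c,v}
  live B4: {a}→∅
  live B5: {c,v}→{c}
  live B6: {c}→∅

live-out(B1) = ["a", "c", "v"]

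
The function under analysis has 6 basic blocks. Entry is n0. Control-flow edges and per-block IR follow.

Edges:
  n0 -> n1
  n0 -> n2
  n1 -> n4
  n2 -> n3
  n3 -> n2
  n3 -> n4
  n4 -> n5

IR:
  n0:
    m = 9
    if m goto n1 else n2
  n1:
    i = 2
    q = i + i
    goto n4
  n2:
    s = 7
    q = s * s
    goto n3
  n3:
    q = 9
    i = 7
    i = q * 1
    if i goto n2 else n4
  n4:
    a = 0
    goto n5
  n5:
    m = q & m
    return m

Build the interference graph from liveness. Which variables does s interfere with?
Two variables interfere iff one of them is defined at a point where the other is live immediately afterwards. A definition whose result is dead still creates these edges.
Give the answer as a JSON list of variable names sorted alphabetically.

Per-block:
  n0: {m} / ∅
  n1: {i,q} / ∅
  n2: {q,s} / ∅
  n3: {i,q} / ∅
  n4: {a} / ∅
  n5: {m} / {m,q}

Live sets:
  live n0: ∅→{m}
  live n1: {m}→{m,q}
  live n2: {m}→{m}
  live n3: {m}→{m,q}
  live n4: {m,q}→{m,q}
  live n5: {m,q}→∅

Interference:
  a — {m,q}
  i — {m,q}
  m — {a,i,q,s}
  q — {a,i,m}
  s — {m}

N(s) = ["m"]

Answer: ["m"]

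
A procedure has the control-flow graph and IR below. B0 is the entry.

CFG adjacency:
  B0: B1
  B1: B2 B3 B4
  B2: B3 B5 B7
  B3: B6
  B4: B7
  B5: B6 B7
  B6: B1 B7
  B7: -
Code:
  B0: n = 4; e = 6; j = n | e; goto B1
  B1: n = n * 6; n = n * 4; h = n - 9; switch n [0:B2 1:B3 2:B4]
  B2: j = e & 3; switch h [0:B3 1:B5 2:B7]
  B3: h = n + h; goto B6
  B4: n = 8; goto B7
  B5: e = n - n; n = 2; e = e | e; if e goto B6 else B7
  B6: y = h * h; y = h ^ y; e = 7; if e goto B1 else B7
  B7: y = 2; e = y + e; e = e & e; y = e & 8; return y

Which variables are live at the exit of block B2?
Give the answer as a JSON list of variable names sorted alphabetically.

Per-block:
  B0: def={e,j,n} ue=∅
  B1: def={h,n} ue={n}
  B2: def={j} ue={e,h}
  B3: def={h} ue={h,n}
  B4: def={n} ue=∅
  B5: def={e,n} ue={n}
  B6: def={e,y} ue={h}
  B7: def={e,y} ue={e}

Backward fixpoint:
  B0 li=∅ lo={e,n}
  B1 li={e,n} lo={e,h,n}
  B2 li={e,h,n} lo={e,h,n}
  B3 li={h,n} lo={h,n}
  B4 li={e} lo={e}
  B5 li={h,n} lo={e,h,n}
  B6 li={h,n} lo={e,n}
  B7 li={e} lo=∅

live-out(B2) = ["e", "h", "n"]

Answer: ["e", "h", "n"]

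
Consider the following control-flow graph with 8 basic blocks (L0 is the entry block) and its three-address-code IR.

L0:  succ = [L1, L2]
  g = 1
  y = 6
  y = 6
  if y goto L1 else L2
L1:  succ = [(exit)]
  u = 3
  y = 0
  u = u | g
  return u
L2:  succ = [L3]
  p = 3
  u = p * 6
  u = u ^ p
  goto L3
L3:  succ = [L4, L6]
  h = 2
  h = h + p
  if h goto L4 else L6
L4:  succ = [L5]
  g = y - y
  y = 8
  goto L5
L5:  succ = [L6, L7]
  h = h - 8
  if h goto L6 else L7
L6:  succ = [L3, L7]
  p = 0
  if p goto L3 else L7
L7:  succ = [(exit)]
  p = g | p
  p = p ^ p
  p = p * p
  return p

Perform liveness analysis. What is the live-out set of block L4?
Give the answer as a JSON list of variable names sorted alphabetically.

Per-block:
  L0 def {g,y} use ∅
  L1 def {u,y} use {g}
  L2 def {p,u} use ∅
  L3 def {h} use {p}
  L4 def {g,y} use {y}
  L5 def {h} use {h}
  L6 def {p} use ∅
  L7 def {p} use {g,p}

Liveness:
  live L0: ∅→{g,y}
  live L1: {g}→∅
  live L2: {g,y}→{g,p,y}
  live L3: {g,p,y}→{g,h,p,y}
  live L4: {h,p,y}→{g,h,p,y}
  live L5: {g,h,p,y}→{g,p,y}
  live L6: {g,y}→{g,p,y}
  live L7: {g,p}→∅

live-out(L4) = ["g", "h", "p", "y"]

Answer: ["g", "h", "p", "y"]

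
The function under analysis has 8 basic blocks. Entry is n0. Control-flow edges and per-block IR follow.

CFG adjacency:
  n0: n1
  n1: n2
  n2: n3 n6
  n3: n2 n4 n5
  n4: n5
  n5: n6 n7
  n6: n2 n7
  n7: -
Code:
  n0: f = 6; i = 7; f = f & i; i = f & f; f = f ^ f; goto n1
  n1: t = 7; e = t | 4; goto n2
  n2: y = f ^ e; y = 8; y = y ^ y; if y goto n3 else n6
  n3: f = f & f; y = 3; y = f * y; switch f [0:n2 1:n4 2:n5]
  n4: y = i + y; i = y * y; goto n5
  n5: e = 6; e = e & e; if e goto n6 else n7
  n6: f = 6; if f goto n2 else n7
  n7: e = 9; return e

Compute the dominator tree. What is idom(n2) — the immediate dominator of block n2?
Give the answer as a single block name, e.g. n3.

idom tree: n1←n0 n2←n1 n3←n2 n4←n3 n5←n3 n6←n2 n7←n2
Dom∩ at merges:
  n2: preds {n1,n3,n6}: {n0,n1} ∩ {n0,n1,n2,n3} ∩ {n0,n1,n2,n6} = {n0,n1}; idom=n1
  n5: preds {n3,n4}: {n0,n1,n2,n3} ∩ {n0,n1,n2,n3,n4} = {n0,n1,n2,n3}; idom=n3
  n6: preds {n2,n5}: {n0,n1,n2} ∩ {n0,n1,n2,n3,n5} = {n0,n1,n2}; idom=n2
  n7: preds {n5,n6}: {n0,n1,n2,n3,n5} ∩ {n0,n1,n2,n6} = {n0,n1,n2}; idom=n2

idom(n2) = n1

Answer: n1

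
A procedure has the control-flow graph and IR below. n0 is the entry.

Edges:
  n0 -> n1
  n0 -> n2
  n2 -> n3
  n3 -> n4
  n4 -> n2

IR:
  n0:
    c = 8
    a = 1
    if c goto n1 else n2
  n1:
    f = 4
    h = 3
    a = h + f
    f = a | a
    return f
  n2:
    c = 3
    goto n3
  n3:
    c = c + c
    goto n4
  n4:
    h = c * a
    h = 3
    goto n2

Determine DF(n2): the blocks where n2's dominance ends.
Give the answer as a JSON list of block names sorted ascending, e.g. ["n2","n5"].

Answer: ["n2"]

Derivation:
idom tree: n1←n0 n2←n0 n3←n2 n4←n3
Dom at joins:
  n2: preds {n0,n4}: {n0} ∩ {n0,n2,n3,n4} = {n0}; idom=n0

DF derivation:
  n2←n0: walk · to n0
  n2←n4: walk n4→n3→n2 to n0
  DF(n0)=∅
  DF(n1)=∅
  DF(n2)={n2}
  DF(n3)={n2}
  DF(n4)={n2}

DF(n2) = ["n2"]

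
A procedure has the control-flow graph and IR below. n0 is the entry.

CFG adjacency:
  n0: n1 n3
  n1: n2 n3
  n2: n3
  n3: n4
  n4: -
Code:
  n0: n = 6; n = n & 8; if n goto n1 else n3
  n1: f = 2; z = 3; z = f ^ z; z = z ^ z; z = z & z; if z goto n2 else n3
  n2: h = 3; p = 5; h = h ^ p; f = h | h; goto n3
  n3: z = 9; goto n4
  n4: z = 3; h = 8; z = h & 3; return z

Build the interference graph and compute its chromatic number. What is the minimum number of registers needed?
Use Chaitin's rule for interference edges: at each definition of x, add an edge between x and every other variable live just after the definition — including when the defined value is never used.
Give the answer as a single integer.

Answer: 2

Working:
Block summaries:
  n0: {n} / ∅
  n1: {f,z} / ∅
  n2: {f,h,p} / ∅
  n3: {z} / ∅
  n4: {h,z} / ∅

Backward fixpoint:
  live n0: ∅→∅
  live n1: ∅→∅
  live n2: ∅→∅
  live n3: ∅→∅
  live n4: ∅→∅

Interfere edges:
  f — {z}
  h — {p}
  n — ∅
  p — {h}
  z — {f}

Registers:
  {f,z} pairwise interfere (2-clique) ⇒ χ ≥ 2
  assign f→R0 h→R0 n→R0 p→R1 z→R1 — no edge inside a register ⇒ χ ≤ 2
  χ = 2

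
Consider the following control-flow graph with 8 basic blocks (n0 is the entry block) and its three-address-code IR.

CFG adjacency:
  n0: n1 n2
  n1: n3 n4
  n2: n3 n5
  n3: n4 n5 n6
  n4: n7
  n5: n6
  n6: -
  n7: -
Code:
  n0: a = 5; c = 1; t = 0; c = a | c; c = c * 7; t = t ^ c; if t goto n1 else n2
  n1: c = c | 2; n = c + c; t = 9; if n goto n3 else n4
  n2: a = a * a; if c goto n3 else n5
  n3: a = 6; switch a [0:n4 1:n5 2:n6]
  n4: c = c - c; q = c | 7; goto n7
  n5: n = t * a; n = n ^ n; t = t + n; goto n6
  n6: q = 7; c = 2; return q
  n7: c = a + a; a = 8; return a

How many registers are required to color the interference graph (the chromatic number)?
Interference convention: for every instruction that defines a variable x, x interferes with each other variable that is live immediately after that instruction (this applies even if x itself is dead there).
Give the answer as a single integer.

Answer: 4

Working:
Block summaries:
  n0 def {a,c,t} use ∅
  n1 def {c,n,t} use {c}
  n2 def {a} use {a,c}
  n3 def {a} use ∅
  n4 def {c,q} use {c}
  n5 def {n,t} use {a,t}
  n6 def {c,q} use ∅
  n7 def {a,c} use {a}

Liveness:
  n0 li=∅ lo={a,c,t}
  n1 li={a,c} lo={a,c,t}
  n2 li={a,c,t} lo={a,c,t}
  n3 li={c,t} lo={a,c,t}
  n4 li={a,c} lo={a}
  n5 li={a,t} lo=∅
  n6 li=∅ lo=∅
  n7 li={a} lo=∅

Conflict graph:
  a↔{c,n,q,t}
  c↔{a,n,q,t}
  n↔{a,c,t}
  q↔{a,c}
  t↔{a,c,n}

Registers:
  {a,c,n,t} pairwise interfere (4-clique) ⇒ χ ≥ 4
  4-colouring: c0={a}  c1={c}  c2={n,q}  c3={t}
  χ = 4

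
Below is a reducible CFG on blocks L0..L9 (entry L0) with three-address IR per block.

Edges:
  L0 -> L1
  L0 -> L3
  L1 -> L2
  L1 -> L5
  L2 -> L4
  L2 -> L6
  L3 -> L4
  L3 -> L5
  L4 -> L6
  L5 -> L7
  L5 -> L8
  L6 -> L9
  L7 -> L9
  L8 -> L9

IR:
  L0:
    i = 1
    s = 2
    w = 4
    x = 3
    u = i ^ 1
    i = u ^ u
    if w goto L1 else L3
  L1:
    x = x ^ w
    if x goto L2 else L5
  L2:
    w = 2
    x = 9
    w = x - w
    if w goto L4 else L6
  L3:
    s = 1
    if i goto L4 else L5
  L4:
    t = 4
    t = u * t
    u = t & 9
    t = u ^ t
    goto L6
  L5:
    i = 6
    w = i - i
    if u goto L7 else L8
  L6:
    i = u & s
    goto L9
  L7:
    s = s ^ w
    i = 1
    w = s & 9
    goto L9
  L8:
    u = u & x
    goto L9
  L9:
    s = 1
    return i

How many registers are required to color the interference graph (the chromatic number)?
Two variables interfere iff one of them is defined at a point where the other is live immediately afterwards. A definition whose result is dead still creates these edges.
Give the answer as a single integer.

Answer: 5

Derivation:
Per-block:
  L0: {i,s,u,w,x} / ∅
  L1: {x} / {w,x}
  L2: {w,x} / ∅
  L3: {s} / {i}
  L4: {t,u} / {u}
  L5: {i,w} / {u}
  L6: {i} / {s,u}
  L7: {i,s,w} / {s,w}
  L8: {u} / {u,x}
  L9: {s} / {i}

Backward fixpoint:
  L0: in=∅ out={i,s,u,w,x}
  L1: in={s,u,w,x} out={s,u,x}
  L2: in={s,u} out={s,u}
  L3: in={i,u,x} out={s,u,x}
  L4: in={s,u} out={s,u}
  L5: in={s,u,x} out={i,s,u,w,x}
  L6: in={s,u} out={i}
  L7: in={s,w} out={i}
  L8: in={i,u,x} out={i}
  L9: in={i} out=∅

Interfere edges:
  i↔{s,u,w,x}
  s↔{i,t,u,w,x}
  t↔{s,u}
  u↔{i,s,t,w,x}
  w↔{i,s,u,x}
  x↔{i,s,u,w}

Registers:
  lower bound: {i,s,u,w,x} mutually conflict ⇒ χ ≥ 5
  5-colouring: c0={s}  c1={u}  c2={i,t}  c3={w}  c4={x}
  χ = 5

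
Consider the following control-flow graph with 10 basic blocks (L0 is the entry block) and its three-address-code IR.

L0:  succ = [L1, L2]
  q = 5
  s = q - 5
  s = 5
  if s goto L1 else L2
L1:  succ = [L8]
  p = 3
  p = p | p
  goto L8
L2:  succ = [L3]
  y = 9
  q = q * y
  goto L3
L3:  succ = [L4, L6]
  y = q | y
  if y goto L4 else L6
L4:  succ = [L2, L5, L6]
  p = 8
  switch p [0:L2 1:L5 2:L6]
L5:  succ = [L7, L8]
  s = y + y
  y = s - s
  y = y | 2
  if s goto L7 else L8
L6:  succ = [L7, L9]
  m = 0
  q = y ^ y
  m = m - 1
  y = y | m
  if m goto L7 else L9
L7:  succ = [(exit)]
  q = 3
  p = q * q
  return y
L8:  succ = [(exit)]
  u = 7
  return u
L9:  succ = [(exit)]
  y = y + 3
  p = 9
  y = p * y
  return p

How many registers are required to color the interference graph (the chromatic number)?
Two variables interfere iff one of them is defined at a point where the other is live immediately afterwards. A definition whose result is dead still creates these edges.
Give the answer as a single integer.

Answer: 3

Working:
Block summaries:
  L0: {q,s} / ∅
  L1: {p} / ∅
  L2: {q,y} / {q}
  L3: {y} / {q,y}
  L4: {p} / ∅
  L5: {s,y} / {y}
  L6: {m,q,y} / {y}
  L7: {p,q} / {y}
  L8: {u} / ∅
  L9: {p,y} / {y}

Liveness:
  live L0: ∅→{q}
  live L1: ∅→∅
  live L2: {q}→{q,y}
  live L3: {q,y}→{q,y}
  live L4: {q,y}→{q,y}
  live L5: {y}→{y}
  live L6: {y}→{y}
  live L7: {y}→∅
  live L8: ∅→∅
  live L9: {y}→∅

Conflict graph:
  m↔{q,y}
  p↔{q,y}
  q↔{m,p,s,y}
  s↔{q,y}
  u↔∅
  y↔{m,p,q,s}

Chromatic number:
  clique {m,q,y} ⇒ need ≥ 3
  assign m→c2 p→c2 q→c0 s→c2 u→c0 y→c1 — no edge inside a register ⇒ χ ≤ 3
  χ = 3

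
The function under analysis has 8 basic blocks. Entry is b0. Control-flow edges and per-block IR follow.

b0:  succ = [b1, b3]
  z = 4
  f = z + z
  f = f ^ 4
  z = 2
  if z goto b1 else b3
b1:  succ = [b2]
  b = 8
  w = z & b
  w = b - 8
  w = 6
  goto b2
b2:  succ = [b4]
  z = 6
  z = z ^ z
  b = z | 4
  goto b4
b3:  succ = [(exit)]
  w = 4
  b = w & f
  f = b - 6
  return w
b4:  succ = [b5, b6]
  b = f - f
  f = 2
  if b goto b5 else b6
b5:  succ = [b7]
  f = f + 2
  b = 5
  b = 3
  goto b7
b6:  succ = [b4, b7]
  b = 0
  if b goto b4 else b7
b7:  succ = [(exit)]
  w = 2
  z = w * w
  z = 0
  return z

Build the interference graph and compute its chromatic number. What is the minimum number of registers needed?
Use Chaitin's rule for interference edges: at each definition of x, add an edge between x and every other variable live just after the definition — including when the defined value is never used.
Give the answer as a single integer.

Answer: 3

Derivation:
Block summaries:
  b0: def={f,z} ue=∅
  b1: def={b,w} ue={z}
  b2: def={b,z} ue=∅
  b3: def={b,f,w} ue={f}
  b4: def={b,f} ue={f}
  b5: def={b,f} ue={f}
  b6: def={b} ue=∅
  b7: def={w,z} ue=∅

Liveness:
  live b0: ∅→{f,z}
  live b1: {f,z}→{f}
  live b2: {f}→{f}
  live b3: {f}→∅
  live b4: {f}→{f}
  live b5: {f}→∅
  live b6: {f}→{f}
  live b7: ∅→∅

Interference:
  b — {f,w,z}
  f — {b,w,z}
  w — {b,f}
  z — {b,f}

Chromatic number:
  lower bound: {b,f,w} mutually conflict ⇒ χ ≥ 3
  assign b→r0 f→r1 w→r2 z→r2 — no edge inside a register ⇒ χ ≤ 3
  χ = 3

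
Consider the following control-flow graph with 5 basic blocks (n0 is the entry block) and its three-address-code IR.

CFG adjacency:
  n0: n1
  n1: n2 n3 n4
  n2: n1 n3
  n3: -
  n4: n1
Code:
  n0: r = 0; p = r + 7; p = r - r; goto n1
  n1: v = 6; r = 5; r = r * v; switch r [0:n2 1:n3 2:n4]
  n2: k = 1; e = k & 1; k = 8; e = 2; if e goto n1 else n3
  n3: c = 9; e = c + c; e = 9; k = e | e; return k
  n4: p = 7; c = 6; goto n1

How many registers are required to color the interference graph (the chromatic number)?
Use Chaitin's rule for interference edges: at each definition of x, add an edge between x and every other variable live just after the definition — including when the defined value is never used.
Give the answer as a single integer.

Block summaries:
  n0: def={p,r} ue=∅
  n1: def={r,v} ue=∅
  n2: def={e,k} ue=∅
  n3: def={c,e,k} ue=∅
  n4: def={c,p} ue=∅

Backward fixpoint:
  n0 li=∅ lo=∅
  n1 li=∅ lo=∅
  n2 li=∅ lo=∅
  n3 li=∅ lo=∅
  n4 li=∅ lo=∅

Interference:
  c: ∅
  e: ∅
  k: ∅
  p: {r}
  r: {p,v}
  v: {r}

Chromatic number:
  {p,r} pairwise interfere (2-clique) ⇒ χ ≥ 2
  assign c→c0 e→c0 k→c0 p→c1 r→c0 v→c1 — no edge inside a register ⇒ χ ≤ 2
  χ = 2

Answer: 2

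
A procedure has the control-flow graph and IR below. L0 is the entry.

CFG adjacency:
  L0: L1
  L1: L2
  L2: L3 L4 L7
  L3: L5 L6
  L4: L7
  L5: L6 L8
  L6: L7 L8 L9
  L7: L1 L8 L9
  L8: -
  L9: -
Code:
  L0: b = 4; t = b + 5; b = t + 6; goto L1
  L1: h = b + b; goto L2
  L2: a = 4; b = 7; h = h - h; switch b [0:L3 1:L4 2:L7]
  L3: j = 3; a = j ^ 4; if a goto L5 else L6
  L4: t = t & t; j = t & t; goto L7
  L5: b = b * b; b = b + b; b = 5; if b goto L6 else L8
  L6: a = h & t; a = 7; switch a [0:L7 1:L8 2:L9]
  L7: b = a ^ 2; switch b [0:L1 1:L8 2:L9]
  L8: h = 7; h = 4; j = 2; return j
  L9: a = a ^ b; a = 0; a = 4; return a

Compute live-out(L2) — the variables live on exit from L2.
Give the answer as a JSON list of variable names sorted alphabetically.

Block summaries:
  L0: {b,t} / ∅
  L1: {h} / {b}
  L2: {a,b,h} / {h}
  L3: {a,j} / ∅
  L4: {j,t} / {t}
  L5: {b} / {b}
  L6: {a} / {h,t}
  L7: {b} / {a}
  L8: {h,j} / ∅
  L9: {a} / {a,b}

Backward fixpoint:
  L0 li=∅ lo={b,t}
  L1 li={b,t} lo={h,t}
  L2 li={h,t} lo={a,b,h,t}
  L3 li={b,h,t} lo={b,h,t}
  L4 li={a,t} lo={a,t}
  L5 li={b,h,t} lo={b,h,t}
  L6 li={b,h,t} lo={a,b,t}
  L7 li={a,t} lo={a,b,t}
  L8 li=∅ lo=∅
  L9 li={a,b} lo=∅

live-out(L2) = ["a", "b", "h", "t"]

Answer: ["a", "b", "h", "t"]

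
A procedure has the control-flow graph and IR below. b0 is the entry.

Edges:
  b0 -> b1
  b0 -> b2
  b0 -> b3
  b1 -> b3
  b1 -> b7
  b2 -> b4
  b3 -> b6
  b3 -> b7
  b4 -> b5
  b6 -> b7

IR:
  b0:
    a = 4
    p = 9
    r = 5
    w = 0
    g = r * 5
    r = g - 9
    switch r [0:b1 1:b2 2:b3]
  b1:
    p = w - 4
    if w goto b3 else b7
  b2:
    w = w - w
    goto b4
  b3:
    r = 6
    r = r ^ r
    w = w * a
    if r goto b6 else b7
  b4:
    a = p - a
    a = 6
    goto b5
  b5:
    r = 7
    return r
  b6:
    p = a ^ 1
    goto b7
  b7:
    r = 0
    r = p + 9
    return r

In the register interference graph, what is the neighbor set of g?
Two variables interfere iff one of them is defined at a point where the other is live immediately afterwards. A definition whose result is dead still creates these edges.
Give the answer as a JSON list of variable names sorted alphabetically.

Block summaries:
  b0: def={a,g,p,r,w} ue=∅
  b1: def={p} ue={w}
  b2: def={w} ue={w}
  b3: def={r,w} ue={a,w}
  b4: def={a} ue={a,p}
  b5: def={r} ue=∅
  b6: def={p} ue={a}
  b7: def={r} ue={p}

Backward fixpoint:
  b0 li=∅ lo={a,p,w}
  b1 li={a,w} lo={a,p,w}
  b2 li={a,p,w} lo={a,p}
  b3 li={a,p,w} lo={a,p}
  b4 li={a,p} lo=∅
  b5 li=∅ lo=∅
  b6 li={a} lo={p}
  b7 li={p} lo=∅

Conflict graph:
  a: {g,p,r,w}
  g: {a,p,w}
  p: {a,g,r,w}
  r: {a,p,w}
  w: {a,g,p,r}

N(g) = ["a", "p", "w"]

Answer: ["a", "p", "w"]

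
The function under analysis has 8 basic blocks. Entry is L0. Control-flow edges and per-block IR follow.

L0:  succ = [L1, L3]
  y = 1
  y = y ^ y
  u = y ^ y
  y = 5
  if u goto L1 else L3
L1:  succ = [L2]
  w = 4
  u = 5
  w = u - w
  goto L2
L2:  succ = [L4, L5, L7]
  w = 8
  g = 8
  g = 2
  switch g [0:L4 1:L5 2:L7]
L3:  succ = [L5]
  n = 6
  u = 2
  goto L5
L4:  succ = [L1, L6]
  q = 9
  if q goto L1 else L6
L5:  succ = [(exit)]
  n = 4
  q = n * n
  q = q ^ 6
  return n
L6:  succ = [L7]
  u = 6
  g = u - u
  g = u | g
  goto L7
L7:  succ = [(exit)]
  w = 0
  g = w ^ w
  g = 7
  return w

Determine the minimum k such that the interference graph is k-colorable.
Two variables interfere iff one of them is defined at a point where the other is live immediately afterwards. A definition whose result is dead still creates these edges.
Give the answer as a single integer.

Answer: 3

Working:
def/use:
  L0: def={u,y} ue=∅
  L1: def={u,w} ue=∅
  L2: def={g,w} ue=∅
  L3: def={n,u} ue=∅
  L4: def={q} ue=∅
  L5: def={n,q} ue=∅
  L6: def={g,u} ue=∅
  L7: def={g,w} ue=∅

Live sets:
  L0 li=∅ lo=∅
  L1 li=∅ lo=∅
  L2 li=∅ lo=∅
  L3 li=∅ lo=∅
  L4 li=∅ lo=∅
  L5 li=∅ lo=∅
  L6 li=∅ lo=∅
  L7 li=∅ lo=∅

Conflict graph:
  g — {u,w}
  n — {q}
  q — {n}
  u — {g,w,y}
  w — {g,u}
  y — {u}

Colouring:
  lower bound: {g,u,w} mutually conflict ⇒ χ ≥ 3
  3-colouring: r0={n,u}  r1={g,q,y}  r2={w}
  χ = 3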